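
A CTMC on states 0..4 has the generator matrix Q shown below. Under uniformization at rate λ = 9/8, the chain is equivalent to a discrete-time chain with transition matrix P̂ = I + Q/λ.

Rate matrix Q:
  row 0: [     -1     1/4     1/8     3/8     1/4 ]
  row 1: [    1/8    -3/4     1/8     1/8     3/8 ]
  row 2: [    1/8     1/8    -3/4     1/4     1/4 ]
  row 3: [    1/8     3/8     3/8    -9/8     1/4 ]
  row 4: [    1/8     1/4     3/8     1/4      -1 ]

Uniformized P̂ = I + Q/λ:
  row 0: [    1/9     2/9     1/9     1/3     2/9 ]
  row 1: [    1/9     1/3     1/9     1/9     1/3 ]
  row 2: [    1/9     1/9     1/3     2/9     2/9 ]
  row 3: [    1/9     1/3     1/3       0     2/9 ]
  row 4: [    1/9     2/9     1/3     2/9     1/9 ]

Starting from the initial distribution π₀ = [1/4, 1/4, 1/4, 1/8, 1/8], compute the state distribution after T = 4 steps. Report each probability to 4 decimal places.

t=0: π = [0.2500, 0.2500, 0.2500, 0.1250, 0.1250]
t=1: π = [0.1111, 0.2361, 0.2222, 0.1944, 0.2361]
t=2: π = [0.1111, 0.2454, 0.2562, 0.1651, 0.2222]
t=3: π = [0.1111, 0.2394, 0.2541, 0.1706, 0.2248]
t=4: π = [0.1111, 0.2395, 0.2554, 0.1701, 0.2238]

π = [0.1111, 0.2395, 0.2554, 0.1701, 0.2238]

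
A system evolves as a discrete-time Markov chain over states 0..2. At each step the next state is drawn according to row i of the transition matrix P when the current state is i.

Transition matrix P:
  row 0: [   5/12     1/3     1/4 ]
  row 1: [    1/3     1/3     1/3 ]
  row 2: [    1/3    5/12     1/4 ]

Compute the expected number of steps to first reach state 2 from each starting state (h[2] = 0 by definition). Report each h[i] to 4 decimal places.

First-step conditioning: h[2] = 0; for i ≠ 2, h[i] = 1 + Σ_k P[i][k]·h[k].
  h[0] = 1 + 5/12·h[0] + 1/3·h[1]
  h[1] = 1 + 1/3·h[0] + 1/3·h[1]
Solving the 2×2 linear system over states ≠ 2 gives exactly h = [18/5, 33/10, 0] (h[2] = 0 is the target).

h = [3.6000, 3.3000, 0.0000]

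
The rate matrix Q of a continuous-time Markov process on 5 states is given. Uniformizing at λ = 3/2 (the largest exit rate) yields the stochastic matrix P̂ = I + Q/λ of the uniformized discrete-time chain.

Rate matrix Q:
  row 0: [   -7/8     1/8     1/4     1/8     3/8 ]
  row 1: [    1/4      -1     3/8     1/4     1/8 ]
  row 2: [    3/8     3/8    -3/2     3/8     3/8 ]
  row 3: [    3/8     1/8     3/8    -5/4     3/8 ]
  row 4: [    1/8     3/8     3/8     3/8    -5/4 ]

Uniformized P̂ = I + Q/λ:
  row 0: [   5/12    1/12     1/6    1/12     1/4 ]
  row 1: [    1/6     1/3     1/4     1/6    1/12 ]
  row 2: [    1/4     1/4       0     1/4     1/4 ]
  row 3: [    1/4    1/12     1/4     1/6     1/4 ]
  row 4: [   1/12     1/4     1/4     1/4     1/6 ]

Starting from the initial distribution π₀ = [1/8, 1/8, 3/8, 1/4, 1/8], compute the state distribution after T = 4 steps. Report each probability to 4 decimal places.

t=0: π = [0.1250, 0.1250, 0.3750, 0.2500, 0.1250]
t=1: π = [0.2396, 0.1979, 0.1458, 0.1979, 0.2188]
t=2: π = [0.2370, 0.1936, 0.1936, 0.1771, 0.1988]
t=3: π = [0.2402, 0.1971, 0.1819, 0.1796, 0.2012]
t=4: π = [0.2401, 0.1965, 0.1845, 0.1786, 0.2004]

π = [0.2401, 0.1965, 0.1845, 0.1786, 0.2004]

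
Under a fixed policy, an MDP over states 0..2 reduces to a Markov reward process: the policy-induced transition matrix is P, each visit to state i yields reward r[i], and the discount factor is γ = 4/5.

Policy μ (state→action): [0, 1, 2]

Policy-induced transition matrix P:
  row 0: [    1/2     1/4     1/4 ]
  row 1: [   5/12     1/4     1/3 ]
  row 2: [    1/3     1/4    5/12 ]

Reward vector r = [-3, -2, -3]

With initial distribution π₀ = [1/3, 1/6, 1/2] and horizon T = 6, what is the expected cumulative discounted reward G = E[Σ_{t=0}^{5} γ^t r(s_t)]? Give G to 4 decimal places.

t=0: π = [0.3333, 0.1667, 0.5000], E[r] = -2.8333, γ^t·E[r] = -2.833333, running G = -2.833333
t=1: π = [0.4028, 0.2500, 0.3472], E[r] = -2.7500, γ^t·E[r] = -2.200000, running G = -5.033333
t=2: π = [0.4213, 0.2500, 0.3287], E[r] = -2.7500, γ^t·E[r] = -1.760000, running G = -6.793333
t=3: π = [0.4244, 0.2500, 0.3256], E[r] = -2.7500, γ^t·E[r] = -1.408000, running G = -8.201333
t=4: π = [0.4249, 0.2500, 0.3251], E[r] = -2.7500, γ^t·E[r] = -1.126400, running G = -9.327733
t=5: π = [0.4250, 0.2500, 0.3250], E[r] = -2.7500, γ^t·E[r] = -0.901120, running G = -10.228853

G = -10.2289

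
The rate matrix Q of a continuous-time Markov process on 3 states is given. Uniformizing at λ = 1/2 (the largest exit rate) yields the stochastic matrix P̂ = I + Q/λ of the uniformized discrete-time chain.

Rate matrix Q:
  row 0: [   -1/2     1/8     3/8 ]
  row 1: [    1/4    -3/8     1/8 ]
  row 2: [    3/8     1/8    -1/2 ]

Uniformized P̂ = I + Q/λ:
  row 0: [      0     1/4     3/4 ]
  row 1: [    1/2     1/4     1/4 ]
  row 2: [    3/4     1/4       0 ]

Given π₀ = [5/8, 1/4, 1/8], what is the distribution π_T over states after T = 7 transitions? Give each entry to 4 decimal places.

t=0: π = [0.6250, 0.2500, 0.1250]
t=1: π = [0.2188, 0.2500, 0.5313]
t=2: π = [0.5234, 0.2500, 0.2266]
t=3: π = [0.2949, 0.2500, 0.4551]
t=4: π = [0.4663, 0.2500, 0.2837]
t=5: π = [0.3378, 0.2500, 0.4122]
t=6: π = [0.4342, 0.2500, 0.3158]
t=7: π = [0.3619, 0.2500, 0.3881]

π = [0.3619, 0.2500, 0.3881]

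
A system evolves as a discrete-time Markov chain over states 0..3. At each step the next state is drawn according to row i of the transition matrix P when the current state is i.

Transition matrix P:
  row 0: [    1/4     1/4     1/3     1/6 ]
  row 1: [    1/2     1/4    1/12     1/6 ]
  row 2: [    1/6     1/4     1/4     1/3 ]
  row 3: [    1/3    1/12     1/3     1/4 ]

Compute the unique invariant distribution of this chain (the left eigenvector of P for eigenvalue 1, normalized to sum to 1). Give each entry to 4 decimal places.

Balance equations π_j = Σ_i π_i·P[i][j]:
  π_0 = 1/4·π_0 + 1/2·π_1 + 1/6·π_2 + 1/3·π_3
  π_1 = 1/4·π_0 + 1/4·π_1 + 1/4·π_2 + 1/12·π_3
  π_2 = 1/3·π_0 + 1/12·π_1 + 1/4·π_2 + 1/3·π_3
  normalize: π_0 + π_1 + π_2 + π_3 = 1
Solving the linear system gives exactly π = [64/213, 361/1704, 147/568, 65/284].

π = [0.3005, 0.2119, 0.2588, 0.2289]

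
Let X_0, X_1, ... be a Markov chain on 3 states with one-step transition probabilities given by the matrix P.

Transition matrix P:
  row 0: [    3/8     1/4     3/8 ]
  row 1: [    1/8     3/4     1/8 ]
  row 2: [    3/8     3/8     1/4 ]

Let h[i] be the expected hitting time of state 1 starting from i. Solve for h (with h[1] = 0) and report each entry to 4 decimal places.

First-step conditioning: h[1] = 0; for i ≠ 1, h[i] = 1 + Σ_k P[i][k]·h[k].
  h[0] = 1 + 3/8·h[0] + 3/8·h[2]
  h[2] = 1 + 3/8·h[0] + 1/4·h[2]
Solving the 2×2 linear system over states ≠ 1 gives exactly h = [24/7, 0, 64/21] (h[1] = 0 is the target).

h = [3.4286, 0.0000, 3.0476]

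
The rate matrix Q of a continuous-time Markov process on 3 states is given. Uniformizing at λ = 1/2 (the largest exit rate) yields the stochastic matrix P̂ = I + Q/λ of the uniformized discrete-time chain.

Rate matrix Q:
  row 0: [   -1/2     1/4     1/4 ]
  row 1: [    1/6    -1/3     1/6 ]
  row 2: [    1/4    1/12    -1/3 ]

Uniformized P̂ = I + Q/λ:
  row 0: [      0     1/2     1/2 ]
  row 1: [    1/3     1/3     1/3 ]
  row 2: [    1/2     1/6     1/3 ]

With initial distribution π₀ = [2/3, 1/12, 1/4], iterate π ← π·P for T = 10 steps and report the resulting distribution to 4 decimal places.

t=0: π = [0.6667, 0.0833, 0.2500]
t=1: π = [0.1528, 0.4028, 0.4444]
t=2: π = [0.3565, 0.2847, 0.3588]
t=3: π = [0.2743, 0.3329, 0.3927]
t=4: π = [0.3074, 0.3136, 0.3791]
t=5: π = [0.2941, 0.3214, 0.3846]
t=6: π = [0.2994, 0.3182, 0.3823]
t=7: π = [0.2973, 0.3195, 0.3832]
t=8: π = [0.2981, 0.3190, 0.3829]
t=9: π = [0.2978, 0.3192, 0.3830]
t=10: π = [0.2979, 0.3191, 0.3830]

π = [0.2979, 0.3191, 0.3830]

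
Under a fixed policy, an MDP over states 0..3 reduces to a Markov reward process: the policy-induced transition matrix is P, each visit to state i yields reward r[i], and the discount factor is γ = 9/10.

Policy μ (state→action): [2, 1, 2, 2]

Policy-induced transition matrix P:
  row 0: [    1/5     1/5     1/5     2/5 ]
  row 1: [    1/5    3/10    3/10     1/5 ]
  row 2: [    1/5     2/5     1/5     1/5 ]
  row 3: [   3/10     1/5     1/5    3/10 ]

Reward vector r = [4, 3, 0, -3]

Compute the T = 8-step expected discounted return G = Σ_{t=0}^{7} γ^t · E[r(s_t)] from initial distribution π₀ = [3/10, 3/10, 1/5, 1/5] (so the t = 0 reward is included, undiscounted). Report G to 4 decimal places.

t=0: π = [0.3000, 0.3000, 0.2000, 0.2000], E[r] = 1.5000, γ^t·E[r] = 1.500000, running G = 1.500000
t=1: π = [0.2200, 0.2700, 0.2300, 0.2800], E[r] = 0.8500, γ^t·E[r] = 0.765000, running G = 2.265000
t=2: π = [0.2280, 0.2730, 0.2270, 0.2720], E[r] = 0.9150, γ^t·E[r] = 0.741150, running G = 3.006150
t=3: π = [0.2272, 0.2727, 0.2273, 0.2728], E[r] = 0.9085, γ^t·E[r] = 0.662297, running G = 3.668447
t=4: π = [0.2273, 0.2727, 0.2273, 0.2727], E[r] = 0.9092, γ^t·E[r] = 0.596493, running G = 4.264940
t=5: π = [0.2273, 0.2727, 0.2273, 0.2727], E[r] = 0.9091, γ^t·E[r] = 0.536806, running G = 4.801745
t=6: π = [0.2273, 0.2727, 0.2273, 0.2727], E[r] = 0.9091, γ^t·E[r] = 0.483128, running G = 5.284874
t=7: π = [0.2273, 0.2727, 0.2273, 0.2727], E[r] = 0.9091, γ^t·E[r] = 0.434815, running G = 5.719689

G = 5.7197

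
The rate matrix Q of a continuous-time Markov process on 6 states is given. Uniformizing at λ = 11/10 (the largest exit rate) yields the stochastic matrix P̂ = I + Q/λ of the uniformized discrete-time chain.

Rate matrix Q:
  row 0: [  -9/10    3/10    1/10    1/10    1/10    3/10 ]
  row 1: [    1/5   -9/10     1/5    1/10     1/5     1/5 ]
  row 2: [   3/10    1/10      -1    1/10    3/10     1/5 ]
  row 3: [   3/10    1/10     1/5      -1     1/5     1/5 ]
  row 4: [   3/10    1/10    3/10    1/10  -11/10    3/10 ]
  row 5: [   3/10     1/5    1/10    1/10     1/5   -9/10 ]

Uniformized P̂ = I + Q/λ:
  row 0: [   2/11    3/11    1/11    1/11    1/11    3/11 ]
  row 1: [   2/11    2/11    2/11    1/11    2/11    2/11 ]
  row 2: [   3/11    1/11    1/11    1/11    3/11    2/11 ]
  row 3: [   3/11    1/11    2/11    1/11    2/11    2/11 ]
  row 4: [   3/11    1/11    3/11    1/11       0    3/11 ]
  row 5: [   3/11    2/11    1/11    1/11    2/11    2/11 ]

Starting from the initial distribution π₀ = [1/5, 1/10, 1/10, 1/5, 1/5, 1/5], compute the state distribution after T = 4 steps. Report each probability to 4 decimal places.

π = [0.2359, 0.1689, 0.1410, 0.0909, 0.1467, 0.2165]

t=0: π = [0.2000, 0.1000, 0.1000, 0.2000, 0.2000, 0.2000]
t=1: π = [0.2455, 0.1545, 0.1545, 0.0909, 0.1364, 0.2182]
t=2: π = [0.2364, 0.1694, 0.1380, 0.0909, 0.1488, 0.2165]
t=3: π = [0.2358, 0.1690, 0.1416, 0.0909, 0.1458, 0.2168]
t=4: π = [0.2359, 0.1689, 0.1410, 0.0909, 0.1467, 0.2165]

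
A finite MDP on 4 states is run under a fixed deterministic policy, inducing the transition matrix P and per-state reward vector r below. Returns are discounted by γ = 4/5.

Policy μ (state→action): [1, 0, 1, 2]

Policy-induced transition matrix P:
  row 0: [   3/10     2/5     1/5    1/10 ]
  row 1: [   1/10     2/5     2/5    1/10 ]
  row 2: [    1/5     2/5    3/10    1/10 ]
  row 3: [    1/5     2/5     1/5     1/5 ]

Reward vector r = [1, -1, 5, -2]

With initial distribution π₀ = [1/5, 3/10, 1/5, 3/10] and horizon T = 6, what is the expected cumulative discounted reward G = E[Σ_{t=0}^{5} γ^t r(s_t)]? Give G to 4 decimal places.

G = 3.1306

t=0: π = [0.2000, 0.3000, 0.2000, 0.3000], E[r] = 0.3000, γ^t·E[r] = 0.300000, running G = 0.300000
t=1: π = [0.1900, 0.4000, 0.2800, 0.1300], E[r] = 0.9300, γ^t·E[r] = 0.744000, running G = 1.044000
t=2: π = [0.1790, 0.4000, 0.3080, 0.1130], E[r] = 1.0930, γ^t·E[r] = 0.699520, running G = 1.743520
t=3: π = [0.1779, 0.4000, 0.3108, 0.1113], E[r] = 1.1093, γ^t·E[r] = 0.567962, running G = 2.311482
t=4: π = [0.1778, 0.4000, 0.3111, 0.1111], E[r] = 1.1109, γ^t·E[r] = 0.455037, running G = 2.766519
t=5: π = [0.1778, 0.4000, 0.3111, 0.1111], E[r] = 1.1111, γ^t·E[r] = 0.364083, running G = 3.130601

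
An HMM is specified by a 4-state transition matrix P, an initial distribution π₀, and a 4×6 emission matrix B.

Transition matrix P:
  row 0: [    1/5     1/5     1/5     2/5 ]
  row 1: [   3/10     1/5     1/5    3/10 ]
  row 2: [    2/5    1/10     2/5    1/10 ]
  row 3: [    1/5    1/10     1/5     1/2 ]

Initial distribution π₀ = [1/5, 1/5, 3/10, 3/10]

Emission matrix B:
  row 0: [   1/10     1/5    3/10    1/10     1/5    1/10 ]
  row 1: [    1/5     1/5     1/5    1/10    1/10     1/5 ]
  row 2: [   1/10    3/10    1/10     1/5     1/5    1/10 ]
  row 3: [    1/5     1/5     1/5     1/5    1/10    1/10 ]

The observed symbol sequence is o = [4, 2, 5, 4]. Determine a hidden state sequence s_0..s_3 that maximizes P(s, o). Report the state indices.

path = [2, 0, 1, 0]

t=0: δ = [4.000e-02, 2.000e-02, 6.000e-02, 3.000e-02]  (obs o_0=4)
t=1: δ = [7.200e-03, 1.600e-03, 2.400e-03, 3.200e-03]  ψ = [2, 0, 2, 0]  (obs o_1=2)
t=2: δ = [1.440e-04, 2.880e-04, 1.440e-04, 2.880e-04]  ψ = [0, 0, 0, 0]  (obs o_2=5)
t=3: δ = [1.728e-05, 5.760e-06, 1.152e-05, 1.440e-05]  ψ = [1, 1, 1, 3]  (obs o_3=4)
backtrack: best end state = 0; path = [2, 0, 1, 0]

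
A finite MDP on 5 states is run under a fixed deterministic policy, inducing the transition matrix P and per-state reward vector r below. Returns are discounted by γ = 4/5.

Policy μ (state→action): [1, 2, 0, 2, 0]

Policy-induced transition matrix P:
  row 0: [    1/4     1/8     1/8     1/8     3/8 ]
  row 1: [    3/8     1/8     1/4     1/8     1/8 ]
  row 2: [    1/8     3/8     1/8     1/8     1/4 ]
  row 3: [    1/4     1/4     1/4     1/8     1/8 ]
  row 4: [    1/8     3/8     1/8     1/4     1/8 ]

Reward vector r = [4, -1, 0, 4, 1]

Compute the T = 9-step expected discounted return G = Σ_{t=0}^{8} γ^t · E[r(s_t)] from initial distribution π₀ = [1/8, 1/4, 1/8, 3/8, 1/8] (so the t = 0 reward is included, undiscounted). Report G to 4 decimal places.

G = 6.8606

t=0: π = [0.1250, 0.2500, 0.1250, 0.3750, 0.1250], E[r] = 1.8750, γ^t·E[r] = 1.875000, running G = 1.875000
t=1: π = [0.2500, 0.2344, 0.2031, 0.1406, 0.1719], E[r] = 1.5000, γ^t·E[r] = 1.200000, running G = 3.075000
t=2: π = [0.2324, 0.2363, 0.1719, 0.1465, 0.2129], E[r] = 1.4922, γ^t·E[r] = 0.955000, running G = 4.030000
t=3: π = [0.2314, 0.2395, 0.1729, 0.1516, 0.2046], E[r] = 1.4973, γ^t·E[r] = 0.766625, running G = 4.796625
t=4: π = [0.2328, 0.2383, 0.1739, 0.1506, 0.2045], E[r] = 1.4995, γ^t·E[r] = 0.614188, running G = 5.410813
t=5: π = [0.2325, 0.2384, 0.1736, 0.1506, 0.2049], E[r] = 1.4987, γ^t·E[r] = 0.491103, running G = 5.901915
t=6: π = [0.2325, 0.2385, 0.1736, 0.1506, 0.2048], E[r] = 1.4988, γ^t·E[r] = 0.392894, running G = 6.294809
t=7: π = [0.2325, 0.2384, 0.1736, 0.1506, 0.2048], E[r] = 1.4988, γ^t·E[r] = 0.314321, running G = 6.609130
t=8: π = [0.2325, 0.2384, 0.1736, 0.1506, 0.2048], E[r] = 1.4988, γ^t·E[r] = 0.251456, running G = 6.860586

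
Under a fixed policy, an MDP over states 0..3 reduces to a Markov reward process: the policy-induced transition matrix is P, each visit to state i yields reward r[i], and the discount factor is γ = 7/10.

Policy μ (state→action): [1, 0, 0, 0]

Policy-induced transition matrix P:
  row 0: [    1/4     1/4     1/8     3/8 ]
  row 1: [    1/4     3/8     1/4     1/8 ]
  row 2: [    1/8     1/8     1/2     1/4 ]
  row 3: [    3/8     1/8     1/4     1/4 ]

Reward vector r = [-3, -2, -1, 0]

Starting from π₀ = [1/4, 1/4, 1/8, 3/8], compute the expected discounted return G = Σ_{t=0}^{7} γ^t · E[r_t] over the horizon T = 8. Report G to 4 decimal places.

G = -4.5368

t=0: π = [0.2500, 0.2500, 0.1250, 0.3750], E[r] = -1.3750, γ^t·E[r] = -1.375000, running G = -1.375000
t=1: π = [0.2813, 0.2188, 0.2500, 0.2500], E[r] = -1.5313, γ^t·E[r] = -1.071875, running G = -2.446875
t=2: π = [0.2500, 0.2148, 0.2773, 0.2578], E[r] = -1.4570, γ^t·E[r] = -0.713945, running G = -3.160820
t=3: π = [0.2476, 0.2100, 0.2881, 0.2544], E[r] = -1.4507, γ^t·E[r] = -0.497584, running G = -3.658405
t=4: π = [0.2458, 0.2084, 0.2911, 0.2547], E[r] = -1.4453, γ^t·E[r] = -0.347020, running G = -4.005424
t=5: π = [0.2455, 0.2078, 0.2920, 0.2547], E[r] = -1.4441, γ^t·E[r] = -0.242705, running G = -4.248129
t=6: π = [0.2453, 0.2076, 0.2923, 0.2547], E[r] = -1.4436, γ^t·E[r] = -0.169837, running G = -4.417966
t=7: π = [0.2453, 0.2076, 0.2924, 0.2547], E[r] = -1.4435, γ^t·E[r] = -0.118875, running G = -4.536841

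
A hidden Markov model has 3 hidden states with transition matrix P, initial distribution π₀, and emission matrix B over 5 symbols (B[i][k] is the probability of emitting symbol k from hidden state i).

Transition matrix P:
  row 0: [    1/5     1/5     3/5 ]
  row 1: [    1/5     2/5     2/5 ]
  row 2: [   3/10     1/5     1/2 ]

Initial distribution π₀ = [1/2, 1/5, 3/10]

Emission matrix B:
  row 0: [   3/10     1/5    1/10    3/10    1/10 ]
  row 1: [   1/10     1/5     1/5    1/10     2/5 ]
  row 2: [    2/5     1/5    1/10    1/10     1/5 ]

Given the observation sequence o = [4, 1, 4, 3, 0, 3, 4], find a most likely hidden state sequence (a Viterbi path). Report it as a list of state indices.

path = [1, 1, 1, 0, 2, 0, 2]

t=0: δ = [5.000e-02, 8.000e-02, 6.000e-02]  (obs o_0=4)
t=1: δ = [3.600e-03, 6.400e-03, 6.400e-03]  ψ = [2, 1, 1]  (obs o_1=1)
t=2: δ = [1.920e-04, 1.024e-03, 6.400e-04]  ψ = [2, 1, 2]  (obs o_2=4)
t=3: δ = [6.144e-05, 4.096e-05, 4.096e-05]  ψ = [1, 1, 1]  (obs o_3=3)
t=4: δ = [3.686e-06, 1.638e-06, 1.475e-05]  ψ = [0, 1, 0]  (obs o_4=0)
t=5: δ = [1.327e-06, 2.949e-07, 7.373e-07]  ψ = [2, 2, 2]  (obs o_5=3)
t=6: δ = [2.654e-08, 1.062e-07, 1.593e-07]  ψ = [0, 0, 0]  (obs o_6=4)
backtrack: best end state = 2; path = [1, 1, 1, 0, 2, 0, 2]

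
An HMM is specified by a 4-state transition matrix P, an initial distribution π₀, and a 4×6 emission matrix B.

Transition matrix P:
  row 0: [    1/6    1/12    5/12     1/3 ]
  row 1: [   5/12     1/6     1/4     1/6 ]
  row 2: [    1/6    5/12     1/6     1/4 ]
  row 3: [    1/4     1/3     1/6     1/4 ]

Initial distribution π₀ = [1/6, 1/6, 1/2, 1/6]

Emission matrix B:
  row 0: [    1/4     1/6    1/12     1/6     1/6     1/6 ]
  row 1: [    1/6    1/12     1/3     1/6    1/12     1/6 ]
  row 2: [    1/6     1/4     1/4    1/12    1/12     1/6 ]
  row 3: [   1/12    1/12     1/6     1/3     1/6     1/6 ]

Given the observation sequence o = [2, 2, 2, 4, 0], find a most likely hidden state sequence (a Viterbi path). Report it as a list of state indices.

t=0: δ = [1.389e-02, 5.556e-02, 1.250e-01, 2.778e-02]  (obs o_0=2)
t=1: δ = [1.929e-03, 1.736e-02, 5.208e-03, 5.208e-03]  ψ = [1, 2, 2, 2]  (obs o_1=2)
t=2: δ = [6.028e-04, 9.645e-04, 1.085e-03, 4.823e-04]  ψ = [1, 1, 1, 1]  (obs o_2=2)
t=3: δ = [6.698e-05, 3.768e-05, 2.093e-05, 4.521e-05]  ψ = [1, 2, 0, 2]  (obs o_3=4)
t=4: δ = [3.925e-06, 2.512e-06, 4.651e-06, 1.861e-06]  ψ = [1, 3, 0, 0]  (obs o_4=0)
backtrack: best end state = 2; path = [2, 1, 1, 0, 2]

path = [2, 1, 1, 0, 2]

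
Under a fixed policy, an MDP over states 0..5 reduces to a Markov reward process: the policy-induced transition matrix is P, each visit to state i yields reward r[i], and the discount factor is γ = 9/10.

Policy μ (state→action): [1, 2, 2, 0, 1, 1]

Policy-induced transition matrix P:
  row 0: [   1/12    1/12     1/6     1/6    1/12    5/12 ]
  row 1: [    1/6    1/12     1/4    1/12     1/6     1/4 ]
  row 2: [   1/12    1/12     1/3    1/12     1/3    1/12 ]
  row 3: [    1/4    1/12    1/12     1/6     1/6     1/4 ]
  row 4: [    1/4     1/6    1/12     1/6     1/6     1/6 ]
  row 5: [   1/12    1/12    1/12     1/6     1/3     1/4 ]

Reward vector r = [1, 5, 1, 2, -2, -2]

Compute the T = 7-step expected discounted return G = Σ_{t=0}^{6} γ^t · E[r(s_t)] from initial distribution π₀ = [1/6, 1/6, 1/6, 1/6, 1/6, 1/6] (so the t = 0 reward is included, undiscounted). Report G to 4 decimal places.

G = 1.6739

t=0: π = [0.1667, 0.1667, 0.1667, 0.1667, 0.1667, 0.1667], E[r] = 0.8333, γ^t·E[r] = 0.833333, running G = 0.833333
t=1: π = [0.1528, 0.0972, 0.1667, 0.1389, 0.2083, 0.2361], E[r] = 0.1944, γ^t·E[r] = 0.175000, running G = 1.008333
t=2: π = [0.1493, 0.1007, 0.1539, 0.1447, 0.2211, 0.2303], E[r] = 0.1933, γ^t·E[r] = 0.156563, running G = 1.164896
t=3: π = [0.1527, 0.1018, 0.1510, 0.1454, 0.2183, 0.2308], E[r] = 0.2052, γ^t·E[r] = 0.149625, running G = 1.314521
t=4: π = [0.1524, 0.1015, 0.1508, 0.1456, 0.2176, 0.2321], E[r] = 0.2027, γ^t·E[r] = 0.132980, running G = 1.447501
t=5: π = [0.1523, 0.1015, 0.1507, 0.1456, 0.2178, 0.2321], E[r] = 0.2017, γ^t·E[r] = 0.119131, running G = 1.566632
t=6: π = [0.1524, 0.1015, 0.1506, 0.1457, 0.2178, 0.2321], E[r] = 0.2019, γ^t·E[r] = 0.107283, running G = 1.673915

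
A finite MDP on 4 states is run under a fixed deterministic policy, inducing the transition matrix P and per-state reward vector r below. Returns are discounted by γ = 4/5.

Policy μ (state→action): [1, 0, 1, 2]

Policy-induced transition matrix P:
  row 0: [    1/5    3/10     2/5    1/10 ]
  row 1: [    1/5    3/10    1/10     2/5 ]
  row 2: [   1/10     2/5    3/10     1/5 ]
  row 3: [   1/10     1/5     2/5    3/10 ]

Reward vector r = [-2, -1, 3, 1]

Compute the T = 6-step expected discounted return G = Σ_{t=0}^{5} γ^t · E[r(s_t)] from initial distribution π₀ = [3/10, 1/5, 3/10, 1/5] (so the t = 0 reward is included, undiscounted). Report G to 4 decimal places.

t=0: π = [0.3000, 0.2000, 0.3000, 0.2000], E[r] = 0.3000, γ^t·E[r] = 0.300000, running G = 0.300000
t=1: π = [0.1500, 0.3100, 0.3100, 0.2300], E[r] = 0.5500, γ^t·E[r] = 0.440000, running G = 0.740000
t=2: π = [0.1460, 0.3080, 0.2760, 0.2700], E[r] = 0.4980, γ^t·E[r] = 0.318720, running G = 1.058720
t=3: π = [0.1454, 0.3006, 0.2800, 0.2740], E[r] = 0.5226, γ^t·E[r] = 0.267571, running G = 1.326291
t=4: π = [0.1446, 0.3006, 0.2818, 0.2730], E[r] = 0.5286, γ^t·E[r] = 0.216531, running G = 1.542822
t=5: π = [0.1445, 0.3009, 0.2816, 0.2730], E[r] = 0.5279, γ^t·E[r] = 0.172998, running G = 1.715820

G = 1.7158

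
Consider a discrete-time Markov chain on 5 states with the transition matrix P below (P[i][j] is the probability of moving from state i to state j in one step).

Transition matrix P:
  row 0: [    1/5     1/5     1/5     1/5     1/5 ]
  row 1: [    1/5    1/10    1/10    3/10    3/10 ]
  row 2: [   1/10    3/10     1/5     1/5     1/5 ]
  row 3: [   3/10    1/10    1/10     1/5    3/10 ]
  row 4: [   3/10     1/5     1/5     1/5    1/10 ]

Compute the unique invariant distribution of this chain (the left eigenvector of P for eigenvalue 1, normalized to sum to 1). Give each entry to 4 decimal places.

Balance equations π_j = Σ_i π_i·P[i][j]:
  π_0 = 1/5·π_0 + 1/5·π_1 + 1/10·π_2 + 3/10·π_3 + 3/10·π_4
  π_1 = 1/5·π_0 + 1/10·π_1 + 3/10·π_2 + 1/10·π_3 + 1/5·π_4
  π_2 = 1/5·π_0 + 1/10·π_1 + 1/5·π_2 + 1/10·π_3 + 1/5·π_4
  π_3 = 1/5·π_0 + 3/10·π_1 + 1/5·π_2 + 1/5·π_3 + 1/5·π_4
  normalize: π_0 + π_1 + π_2 + π_3 + π_4 = 1
Solving the linear system gives exactly π = [255/1121, 198/1121, 180/1121, 244/1121, 244/1121].

π = [0.2275, 0.1766, 0.1606, 0.2177, 0.2177]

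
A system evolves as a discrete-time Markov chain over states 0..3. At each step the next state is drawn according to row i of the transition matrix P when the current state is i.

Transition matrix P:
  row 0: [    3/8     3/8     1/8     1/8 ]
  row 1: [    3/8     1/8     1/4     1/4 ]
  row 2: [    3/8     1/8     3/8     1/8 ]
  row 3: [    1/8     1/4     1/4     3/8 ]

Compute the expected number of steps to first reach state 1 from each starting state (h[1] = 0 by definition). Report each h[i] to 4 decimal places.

First-step conditioning: h[1] = 0; for i ≠ 1, h[i] = 1 + Σ_k P[i][k]·h[k].
  h[0] = 1 + 3/8·h[0] + 1/8·h[2] + 1/8·h[3]
  h[2] = 1 + 3/8·h[0] + 3/8·h[2] + 1/8·h[3]
  h[3] = 1 + 1/8·h[0] + 1/4·h[2] + 3/8·h[3]
Solving the 3×3 linear system over states ≠ 1 gives exactly h = [36/11, 0, 48/11, 4] (h[1] = 0 is the target).

h = [3.2727, 0.0000, 4.3636, 4.0000]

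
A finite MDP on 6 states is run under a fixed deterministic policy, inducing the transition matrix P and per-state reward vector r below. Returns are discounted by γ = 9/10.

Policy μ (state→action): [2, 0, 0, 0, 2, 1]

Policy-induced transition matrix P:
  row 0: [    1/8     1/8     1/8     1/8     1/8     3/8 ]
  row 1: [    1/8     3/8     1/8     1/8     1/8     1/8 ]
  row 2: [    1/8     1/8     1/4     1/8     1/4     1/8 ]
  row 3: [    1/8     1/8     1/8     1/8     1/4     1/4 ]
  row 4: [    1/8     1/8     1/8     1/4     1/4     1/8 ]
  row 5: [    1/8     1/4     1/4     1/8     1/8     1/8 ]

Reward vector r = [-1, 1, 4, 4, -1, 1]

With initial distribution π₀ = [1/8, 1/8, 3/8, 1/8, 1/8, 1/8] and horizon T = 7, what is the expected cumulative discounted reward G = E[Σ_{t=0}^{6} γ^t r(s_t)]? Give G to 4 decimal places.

G = 7.5877

t=0: π = [0.1250, 0.1250, 0.3750, 0.1250, 0.1250, 0.1250], E[r] = 2.0000, γ^t·E[r] = 2.000000, running G = 2.000000
t=1: π = [0.1250, 0.1719, 0.1875, 0.1406, 0.2031, 0.1719], E[r] = 1.3281, γ^t·E[r] = 1.195313, running G = 3.195313
t=2: π = [0.1250, 0.1895, 0.1699, 0.1504, 0.1914, 0.1738], E[r] = 1.3281, γ^t·E[r] = 1.075781, running G = 4.271094
t=3: π = [0.1250, 0.1941, 0.1680, 0.1489, 0.1890, 0.1750], E[r] = 1.3228, γ^t·E[r] = 0.964288, running G = 5.235381
t=4: π = [0.1250, 0.1954, 0.1679, 0.1486, 0.1882, 0.1749], E[r] = 1.3230, γ^t·E[r] = 0.868039, running G = 6.103420
t=5: π = [0.1250, 0.1957, 0.1678, 0.1485, 0.1881, 0.1748], E[r] = 1.3229, γ^t·E[r] = 0.781179, running G = 6.884599
t=6: π = [0.1250, 0.1958, 0.1678, 0.1485, 0.1881, 0.1748], E[r] = 1.3229, γ^t·E[r] = 0.703054, running G = 7.587653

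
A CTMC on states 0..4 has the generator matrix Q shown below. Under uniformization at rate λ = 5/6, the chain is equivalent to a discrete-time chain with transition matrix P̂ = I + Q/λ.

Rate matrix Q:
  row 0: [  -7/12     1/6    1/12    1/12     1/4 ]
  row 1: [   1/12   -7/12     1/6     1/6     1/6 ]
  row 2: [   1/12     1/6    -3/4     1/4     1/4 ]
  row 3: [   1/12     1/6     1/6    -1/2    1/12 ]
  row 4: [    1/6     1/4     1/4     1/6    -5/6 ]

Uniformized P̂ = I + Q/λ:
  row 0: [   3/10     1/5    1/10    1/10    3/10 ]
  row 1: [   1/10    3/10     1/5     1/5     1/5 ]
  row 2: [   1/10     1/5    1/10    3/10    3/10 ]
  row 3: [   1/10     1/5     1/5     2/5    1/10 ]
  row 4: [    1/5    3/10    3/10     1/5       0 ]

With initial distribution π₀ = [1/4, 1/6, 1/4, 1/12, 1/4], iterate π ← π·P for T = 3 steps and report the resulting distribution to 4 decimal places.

π = [0.1483, 0.2418, 0.1837, 0.2517, 0.1745]

t=0: π = [0.2500, 0.1667, 0.2500, 0.0833, 0.2500]
t=1: π = [0.1750, 0.2417, 0.1750, 0.2167, 0.1917]
t=2: π = [0.1542, 0.2433, 0.1842, 0.2433, 0.1750]
t=3: π = [0.1483, 0.2418, 0.1837, 0.2517, 0.1745]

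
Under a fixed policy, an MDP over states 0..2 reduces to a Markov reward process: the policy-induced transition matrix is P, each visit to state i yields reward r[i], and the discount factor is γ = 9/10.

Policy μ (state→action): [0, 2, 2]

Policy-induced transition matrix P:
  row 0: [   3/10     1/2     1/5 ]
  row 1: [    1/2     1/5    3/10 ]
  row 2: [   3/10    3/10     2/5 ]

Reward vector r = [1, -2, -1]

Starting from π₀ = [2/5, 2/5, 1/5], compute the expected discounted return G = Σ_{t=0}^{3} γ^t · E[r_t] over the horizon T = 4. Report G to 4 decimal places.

t=0: π = [0.4000, 0.4000, 0.2000], E[r] = -0.6000, γ^t·E[r] = -0.600000, running G = -0.600000
t=1: π = [0.3800, 0.3400, 0.2800], E[r] = -0.5800, γ^t·E[r] = -0.522000, running G = -1.122000
t=2: π = [0.3680, 0.3420, 0.2900], E[r] = -0.6060, γ^t·E[r] = -0.490860, running G = -1.612860
t=3: π = [0.3684, 0.3394, 0.2922], E[r] = -0.6026, γ^t·E[r] = -0.439295, running G = -2.052155

G = -2.0522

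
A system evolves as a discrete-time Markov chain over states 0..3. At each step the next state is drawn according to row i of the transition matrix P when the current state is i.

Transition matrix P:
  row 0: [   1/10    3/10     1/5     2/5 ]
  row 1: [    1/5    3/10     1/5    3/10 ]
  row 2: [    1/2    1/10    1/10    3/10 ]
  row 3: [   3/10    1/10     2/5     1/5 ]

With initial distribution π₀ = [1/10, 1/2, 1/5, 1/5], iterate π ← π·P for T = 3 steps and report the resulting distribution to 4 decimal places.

t=0: π = [0.1000, 0.5000, 0.2000, 0.2000]
t=1: π = [0.2700, 0.2200, 0.2200, 0.2900]
t=2: π = [0.2680, 0.1980, 0.2360, 0.2980]
t=3: π = [0.2738, 0.1932, 0.2360, 0.2970]

π = [0.2738, 0.1932, 0.2360, 0.2970]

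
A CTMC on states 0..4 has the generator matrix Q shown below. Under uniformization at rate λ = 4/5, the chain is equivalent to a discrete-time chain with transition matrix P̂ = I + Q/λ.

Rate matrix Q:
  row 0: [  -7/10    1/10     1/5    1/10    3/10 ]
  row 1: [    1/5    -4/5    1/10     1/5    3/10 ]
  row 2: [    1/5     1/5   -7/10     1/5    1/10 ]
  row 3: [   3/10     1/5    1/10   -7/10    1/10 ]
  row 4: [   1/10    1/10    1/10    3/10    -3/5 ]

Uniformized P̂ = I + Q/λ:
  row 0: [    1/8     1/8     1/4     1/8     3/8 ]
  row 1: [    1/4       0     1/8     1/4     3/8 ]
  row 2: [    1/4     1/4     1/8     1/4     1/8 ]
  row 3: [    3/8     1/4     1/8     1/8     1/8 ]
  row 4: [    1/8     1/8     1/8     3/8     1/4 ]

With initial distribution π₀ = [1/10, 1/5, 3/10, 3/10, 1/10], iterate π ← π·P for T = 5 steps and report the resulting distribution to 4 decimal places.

t=0: π = [0.1000, 0.2000, 0.3000, 0.3000, 0.1000]
t=1: π = [0.2625, 0.1750, 0.1375, 0.2125, 0.2125]
t=2: π = [0.2172, 0.1469, 0.1578, 0.2172, 0.2609]
t=3: π = [0.2174, 0.1535, 0.1521, 0.2283, 0.2486]
t=4: π = [0.2203, 0.1534, 0.1522, 0.2254, 0.2488]
t=5: π = [0.2195, 0.1530, 0.1525, 0.2254, 0.2495]

π = [0.2195, 0.1530, 0.1525, 0.2254, 0.2495]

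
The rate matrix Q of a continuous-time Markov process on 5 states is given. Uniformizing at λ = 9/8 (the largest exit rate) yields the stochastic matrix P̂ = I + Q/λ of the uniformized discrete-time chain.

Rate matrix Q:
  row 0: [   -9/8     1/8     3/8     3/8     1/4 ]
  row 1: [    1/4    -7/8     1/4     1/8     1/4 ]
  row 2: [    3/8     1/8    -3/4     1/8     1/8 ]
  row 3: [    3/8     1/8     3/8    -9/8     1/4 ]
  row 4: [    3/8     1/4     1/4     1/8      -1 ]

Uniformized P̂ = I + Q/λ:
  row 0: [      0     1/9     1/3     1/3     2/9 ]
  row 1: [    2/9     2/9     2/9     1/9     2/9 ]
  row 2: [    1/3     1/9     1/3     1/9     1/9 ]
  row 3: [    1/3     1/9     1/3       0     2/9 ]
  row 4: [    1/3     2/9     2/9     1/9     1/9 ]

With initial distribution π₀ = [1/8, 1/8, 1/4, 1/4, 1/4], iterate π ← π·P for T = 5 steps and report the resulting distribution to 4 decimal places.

π = [0.2383, 0.1463, 0.2982, 0.1470, 0.1702]

t=0: π = [0.1250, 0.1250, 0.2500, 0.2500, 0.2500]
t=1: π = [0.2778, 0.1528, 0.2917, 0.1111, 0.1667]
t=2: π = [0.2238, 0.1466, 0.2978, 0.1605, 0.1713]
t=3: π = [0.2425, 0.1464, 0.2980, 0.1430, 0.1701]
t=4: π = [0.2362, 0.1463, 0.2982, 0.1491, 0.1702]
t=5: π = [0.2383, 0.1463, 0.2982, 0.1470, 0.1702]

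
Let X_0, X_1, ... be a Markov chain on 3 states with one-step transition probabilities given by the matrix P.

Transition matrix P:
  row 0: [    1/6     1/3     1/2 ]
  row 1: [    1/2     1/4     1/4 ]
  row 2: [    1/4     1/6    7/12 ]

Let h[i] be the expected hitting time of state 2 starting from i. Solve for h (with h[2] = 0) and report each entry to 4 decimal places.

h = [2.3636, 2.9091, 0.0000]

First-step conditioning: h[2] = 0; for i ≠ 2, h[i] = 1 + Σ_k P[i][k]·h[k].
  h[0] = 1 + 1/6·h[0] + 1/3·h[1]
  h[1] = 1 + 1/2·h[0] + 1/4·h[1]
Solving the 2×2 linear system over states ≠ 2 gives exactly h = [26/11, 32/11, 0] (h[2] = 0 is the target).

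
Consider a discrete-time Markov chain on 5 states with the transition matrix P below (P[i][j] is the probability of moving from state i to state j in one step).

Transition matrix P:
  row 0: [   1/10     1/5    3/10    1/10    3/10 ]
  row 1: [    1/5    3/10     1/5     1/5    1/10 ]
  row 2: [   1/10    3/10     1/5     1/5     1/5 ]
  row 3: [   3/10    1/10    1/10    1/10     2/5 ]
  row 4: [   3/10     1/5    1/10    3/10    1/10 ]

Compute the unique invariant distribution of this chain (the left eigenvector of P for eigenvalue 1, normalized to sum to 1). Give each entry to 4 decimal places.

π = [0.2014, 0.2220, 0.1805, 0.1829, 0.2132]

Balance equations π_j = Σ_i π_i·P[i][j]:
  π_0 = 1/10·π_0 + 1/5·π_1 + 1/10·π_2 + 3/10·π_3 + 3/10·π_4
  π_1 = 1/5·π_0 + 3/10·π_1 + 3/10·π_2 + 1/10·π_3 + 1/5·π_4
  π_2 = 3/10·π_0 + 1/5·π_1 + 1/5·π_2 + 1/10·π_3 + 1/10·π_4
  π_3 = 1/10·π_0 + 1/5·π_1 + 1/5·π_2 + 1/10·π_3 + 3/10·π_4
  normalize: π_0 + π_1 + π_2 + π_3 + π_4 = 1
Solving the linear system gives exactly π = [598/2969, 659/2969, 536/2969, 543/2969, 633/2969].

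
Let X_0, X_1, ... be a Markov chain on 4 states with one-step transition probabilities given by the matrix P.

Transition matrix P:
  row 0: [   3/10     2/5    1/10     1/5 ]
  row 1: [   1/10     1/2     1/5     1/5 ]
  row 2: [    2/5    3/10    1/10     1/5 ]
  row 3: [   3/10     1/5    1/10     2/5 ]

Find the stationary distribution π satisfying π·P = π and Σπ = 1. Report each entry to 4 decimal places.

Balance equations π_j = Σ_i π_i·P[i][j]:
  π_0 = 3/10·π_0 + 1/10·π_1 + 2/5·π_2 + 3/10·π_3
  π_1 = 2/5·π_0 + 1/2·π_1 + 3/10·π_2 + 1/5·π_3
  π_2 = 1/10·π_0 + 1/5·π_1 + 1/10·π_2 + 1/10·π_3
  normalize: π_0 + π_1 + π_2 + π_3 = 1
Solving the linear system gives exactly π = [87/364, 34/91, 25/182, 1/4].

π = [0.2390, 0.3736, 0.1374, 0.2500]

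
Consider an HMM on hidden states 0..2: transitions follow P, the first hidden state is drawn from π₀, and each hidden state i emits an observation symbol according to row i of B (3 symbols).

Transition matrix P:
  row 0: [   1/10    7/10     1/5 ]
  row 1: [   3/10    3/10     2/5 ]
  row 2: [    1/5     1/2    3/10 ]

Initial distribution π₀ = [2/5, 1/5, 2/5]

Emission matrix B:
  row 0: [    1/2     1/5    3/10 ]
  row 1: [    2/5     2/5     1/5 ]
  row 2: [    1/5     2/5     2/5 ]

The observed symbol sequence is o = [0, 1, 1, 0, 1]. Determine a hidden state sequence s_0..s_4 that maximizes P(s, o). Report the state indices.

t=0: δ = [2.000e-01, 8.000e-02, 8.000e-02]  (obs o_0=0)
t=1: δ = [4.800e-03, 5.600e-02, 1.600e-02]  ψ = [1, 0, 0]  (obs o_1=1)
t=2: δ = [3.360e-03, 6.720e-03, 8.960e-03]  ψ = [1, 1, 1]  (obs o_2=1)
t=3: δ = [1.008e-03, 1.792e-03, 5.376e-04]  ψ = [1, 2, 1]  (obs o_3=0)
t=4: δ = [1.075e-04, 2.822e-04, 2.867e-04]  ψ = [1, 0, 1]  (obs o_4=1)
backtrack: best end state = 2; path = [0, 1, 2, 1, 2]

path = [0, 1, 2, 1, 2]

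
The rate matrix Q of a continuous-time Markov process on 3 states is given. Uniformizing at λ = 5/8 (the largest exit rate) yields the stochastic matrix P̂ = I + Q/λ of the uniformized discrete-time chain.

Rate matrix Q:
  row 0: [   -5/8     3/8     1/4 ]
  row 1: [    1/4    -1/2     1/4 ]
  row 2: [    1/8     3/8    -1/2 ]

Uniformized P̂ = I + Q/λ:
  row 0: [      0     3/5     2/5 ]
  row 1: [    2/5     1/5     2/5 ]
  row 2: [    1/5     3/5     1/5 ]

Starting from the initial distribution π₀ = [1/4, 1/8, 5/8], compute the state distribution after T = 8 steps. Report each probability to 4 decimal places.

π = [0.2383, 0.4284, 0.3333]

t=0: π = [0.2500, 0.1250, 0.6250]
t=1: π = [0.1750, 0.5500, 0.2750]
t=2: π = [0.2750, 0.3800, 0.3450]
t=3: π = [0.2210, 0.4480, 0.3310]
t=4: π = [0.2454, 0.4208, 0.3338]
t=5: π = [0.2351, 0.4317, 0.3332]
t=6: π = [0.2393, 0.4273, 0.3334]
t=7: π = [0.2376, 0.4291, 0.3333]
t=8: π = [0.2383, 0.4284, 0.3333]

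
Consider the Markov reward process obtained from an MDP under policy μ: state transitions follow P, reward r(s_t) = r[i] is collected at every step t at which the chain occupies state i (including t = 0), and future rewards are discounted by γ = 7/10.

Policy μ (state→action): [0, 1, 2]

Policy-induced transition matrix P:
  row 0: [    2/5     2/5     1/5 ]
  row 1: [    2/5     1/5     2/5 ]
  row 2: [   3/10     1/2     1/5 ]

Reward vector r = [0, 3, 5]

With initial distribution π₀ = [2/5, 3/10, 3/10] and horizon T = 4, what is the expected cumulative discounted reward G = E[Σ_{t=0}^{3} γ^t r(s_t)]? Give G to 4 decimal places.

G = 6.1068

t=0: π = [0.4000, 0.3000, 0.3000], E[r] = 2.4000, γ^t·E[r] = 2.400000, running G = 2.400000
t=1: π = [0.3700, 0.3700, 0.2600], E[r] = 2.4100, γ^t·E[r] = 1.687000, running G = 4.087000
t=2: π = [0.3740, 0.3520, 0.2740], E[r] = 2.4260, γ^t·E[r] = 1.188740, running G = 5.275740
t=3: π = [0.3726, 0.3570, 0.2704], E[r] = 2.4230, γ^t·E[r] = 0.831089, running G = 6.106829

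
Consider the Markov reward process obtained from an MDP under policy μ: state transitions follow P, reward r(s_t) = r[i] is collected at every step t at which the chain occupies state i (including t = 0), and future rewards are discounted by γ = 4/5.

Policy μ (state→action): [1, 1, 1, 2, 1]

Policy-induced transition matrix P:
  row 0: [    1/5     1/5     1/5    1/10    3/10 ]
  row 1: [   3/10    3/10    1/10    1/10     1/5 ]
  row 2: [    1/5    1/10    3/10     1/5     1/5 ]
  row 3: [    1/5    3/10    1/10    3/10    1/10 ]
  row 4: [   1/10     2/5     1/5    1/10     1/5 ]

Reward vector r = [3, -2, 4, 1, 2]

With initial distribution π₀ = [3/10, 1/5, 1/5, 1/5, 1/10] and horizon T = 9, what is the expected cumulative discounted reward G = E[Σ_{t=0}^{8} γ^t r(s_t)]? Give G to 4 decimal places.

t=0: π = [0.3000, 0.2000, 0.2000, 0.2000, 0.1000], E[r] = 1.7000, γ^t·E[r] = 1.700000, running G = 1.700000
t=1: π = [0.2100, 0.2400, 0.1800, 0.1600, 0.2100], E[r] = 1.4500, γ^t·E[r] = 1.160000, running G = 2.860000
t=2: π = [0.2030, 0.2640, 0.1780, 0.1500, 0.2050], E[r] = 1.3530, γ^t·E[r] = 0.865920, running G = 3.725920
t=3: π = [0.2059, 0.2646, 0.1764, 0.1478, 0.2053], E[r] = 1.3525, γ^t·E[r] = 0.692480, running G = 4.418400
t=4: π = [0.2059, 0.2647, 0.1764, 0.1472, 0.2058], E[r] = 1.3529, γ^t·E[r] = 0.554144, running G = 4.972544
t=5: π = [0.2059, 0.2647, 0.1765, 0.1471, 0.2059], E[r] = 1.3529, γ^t·E[r] = 0.443312, running G = 5.415856
t=6: π = [0.2059, 0.2647, 0.1765, 0.1471, 0.2059], E[r] = 1.3529, γ^t·E[r] = 0.354661, running G = 5.770517
t=7: π = [0.2059, 0.2647, 0.1765, 0.1471, 0.2059], E[r] = 1.3529, γ^t·E[r] = 0.283732, running G = 6.054248
t=8: π = [0.2059, 0.2647, 0.1765, 0.1471, 0.2059], E[r] = 1.3529, γ^t·E[r] = 0.226986, running G = 6.281234

G = 6.2812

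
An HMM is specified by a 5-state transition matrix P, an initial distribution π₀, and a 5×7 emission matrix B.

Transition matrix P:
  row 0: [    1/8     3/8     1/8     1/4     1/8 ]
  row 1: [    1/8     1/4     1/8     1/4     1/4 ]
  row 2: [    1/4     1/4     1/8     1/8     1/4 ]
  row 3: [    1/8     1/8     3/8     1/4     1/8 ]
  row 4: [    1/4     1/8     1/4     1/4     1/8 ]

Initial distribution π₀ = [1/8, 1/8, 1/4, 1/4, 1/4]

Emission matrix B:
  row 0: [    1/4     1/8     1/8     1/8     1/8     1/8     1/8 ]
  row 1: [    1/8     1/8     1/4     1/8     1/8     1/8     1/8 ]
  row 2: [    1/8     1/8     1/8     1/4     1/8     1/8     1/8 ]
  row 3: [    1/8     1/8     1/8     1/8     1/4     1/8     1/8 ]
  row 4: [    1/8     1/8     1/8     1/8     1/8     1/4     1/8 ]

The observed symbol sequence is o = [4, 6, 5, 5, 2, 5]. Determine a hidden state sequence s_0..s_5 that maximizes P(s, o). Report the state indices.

path = [3, 2, 4, 0, 1, 4]

t=0: δ = [1.562e-02, 1.562e-02, 3.125e-02, 6.250e-02, 3.125e-02]  (obs o_0=4)
t=1: δ = [9.766e-04, 9.766e-04, 2.930e-03, 1.953e-03, 9.766e-04]  ψ = [2, 2, 3, 3, 2]  (obs o_1=6)
t=2: δ = [9.155e-05, 9.155e-05, 9.155e-05, 6.104e-05, 1.831e-04]  ψ = [2, 2, 3, 3, 2]  (obs o_2=5)
t=3: δ = [5.722e-06, 4.292e-06, 5.722e-06, 5.722e-06, 5.722e-06]  ψ = [4, 0, 4, 4, 1]  (obs o_3=5)
t=4: δ = [1.788e-07, 5.364e-07, 2.682e-07, 1.788e-07, 1.788e-07]  ψ = [2, 0, 3, 0, 2]  (obs o_4=2)
t=5: δ = [8.382e-09, 1.676e-08, 8.382e-09, 1.676e-08, 3.353e-08]  ψ = [1, 1, 1, 1, 1]  (obs o_5=5)
backtrack: best end state = 4; path = [3, 2, 4, 0, 1, 4]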